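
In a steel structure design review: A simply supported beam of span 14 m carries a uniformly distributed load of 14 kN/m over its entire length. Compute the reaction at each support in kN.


Total load = w * L = 14 * 14 = 196 kN
By symmetry, each reaction R = total / 2 = 196 / 2 = 98.0 kN

98.0 kN


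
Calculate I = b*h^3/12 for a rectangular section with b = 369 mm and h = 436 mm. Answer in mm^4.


I = b * h^3 / 12
= 369 * 436^3 / 12
= 369 * 82881856 / 12
= 2548617072.0 mm^4

2548617072.0 mm^4


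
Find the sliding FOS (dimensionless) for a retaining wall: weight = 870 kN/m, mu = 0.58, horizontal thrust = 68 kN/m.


Resisting force = mu * W = 0.58 * 870 = 504.6 kN/m
FOS = Resisting / Driving = 504.6 / 68
= 7.4206 (dimensionless)

7.4206 (dimensionless)


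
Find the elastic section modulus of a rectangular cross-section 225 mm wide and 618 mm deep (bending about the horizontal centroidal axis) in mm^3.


S = b * h^2 / 6
= 225 * 618^2 / 6
= 225 * 381924 / 6
= 14322150.0 mm^3

14322150.0 mm^3


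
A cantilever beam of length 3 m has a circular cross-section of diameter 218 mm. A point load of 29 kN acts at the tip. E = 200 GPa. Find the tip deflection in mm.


I = pi * d^4 / 64 = pi * 218^4 / 64 = 110865360.4 mm^4
L = 3000.0 mm, P = 29000.0 N, E = 200000.0 MPa
delta = P * L^3 / (3 * E * I)
= 29000.0 * 3000.0^3 / (3 * 200000.0 * 110865360.4)
= 11.771 mm

11.771 mm


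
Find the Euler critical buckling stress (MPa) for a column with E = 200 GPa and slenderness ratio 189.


sigma_cr = pi^2 * E / lambda^2
= 9.8696 * 200000.0 / 189^2
= 9.8696 * 200000.0 / 35721
= 55.2594 MPa

55.2594 MPa


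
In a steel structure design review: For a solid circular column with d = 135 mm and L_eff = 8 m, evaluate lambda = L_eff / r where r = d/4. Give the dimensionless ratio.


Radius of gyration r = d / 4 = 135 / 4 = 33.75 mm
L_eff = 8000.0 mm
Slenderness ratio = L / r = 8000.0 / 33.75 = 237.04 (dimensionless)

237.04 (dimensionless)


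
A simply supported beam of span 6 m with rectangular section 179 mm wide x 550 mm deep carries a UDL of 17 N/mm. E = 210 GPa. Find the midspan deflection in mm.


I = 179 * 550^3 / 12 = 2481760416.67 mm^4
L = 6000.0 mm, w = 17 N/mm, E = 210000.0 MPa
delta = 5 * w * L^4 / (384 * E * I)
= 5 * 17 * 6000.0^4 / (384 * 210000.0 * 2481760416.67)
= 0.5504 mm

0.5504 mm


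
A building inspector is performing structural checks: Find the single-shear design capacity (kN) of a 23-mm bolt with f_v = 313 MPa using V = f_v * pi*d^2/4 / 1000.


A = pi * d^2 / 4 = pi * 23^2 / 4 = 415.4756 mm^2
V = f_v * A / 1000 = 313 * 415.4756 / 1000
= 130.0439 kN

130.0439 kN


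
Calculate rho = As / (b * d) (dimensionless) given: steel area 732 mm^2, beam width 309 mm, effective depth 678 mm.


rho = As / (b * d)
= 732 / (309 * 678)
= 732 / 209502
= 0.003494 (dimensionless)

0.003494 (dimensionless)


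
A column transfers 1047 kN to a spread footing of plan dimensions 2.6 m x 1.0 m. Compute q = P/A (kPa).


A = 2.6 * 1.0 = 2.6 m^2
q = P / A = 1047 / 2.6
= 402.6923 kPa

402.6923 kPa


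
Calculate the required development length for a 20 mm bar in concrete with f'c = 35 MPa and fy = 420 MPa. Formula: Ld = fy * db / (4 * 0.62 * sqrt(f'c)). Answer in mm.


Ld = (fy * db) / (4 * 0.62 * sqrt(f'c))
= (420 * 20) / (4 * 0.62 * sqrt(35))
= 8400 / 14.6719
= 572.52 mm

572.52 mm


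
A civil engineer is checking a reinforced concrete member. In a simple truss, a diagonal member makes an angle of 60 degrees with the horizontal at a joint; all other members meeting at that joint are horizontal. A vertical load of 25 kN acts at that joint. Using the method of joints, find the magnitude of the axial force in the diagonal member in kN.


At the joint, only the diagonal has a vertical component, so vertical equilibrium gives:
F * sin(60) = 25
F = 25 / sin(60)
= 25 / 0.866025
= 28.87 kN

28.87 kN


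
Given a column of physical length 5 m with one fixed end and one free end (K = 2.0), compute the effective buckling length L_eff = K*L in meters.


L_eff = K * L
= 2.0 * 5
= 10.0 m

10.0 m


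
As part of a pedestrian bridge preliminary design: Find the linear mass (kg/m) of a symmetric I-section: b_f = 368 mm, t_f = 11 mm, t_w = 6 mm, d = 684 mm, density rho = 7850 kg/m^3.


A_flanges = 2 * 368 * 11 = 8096 mm^2
A_web = (684 - 2 * 11) * 6 = 3972 mm^2
A_total = 8096 + 3972 = 12068 mm^2 = 0.012068 m^2
Weight = rho * A = 7850 * 0.012068 = 94.7338 kg/m

94.7338 kg/m


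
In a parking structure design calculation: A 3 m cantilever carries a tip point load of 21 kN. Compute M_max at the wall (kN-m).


For a cantilever with a point load at the free end:
M_max = P * L = 21 * 3 = 63 kN-m

63 kN-m


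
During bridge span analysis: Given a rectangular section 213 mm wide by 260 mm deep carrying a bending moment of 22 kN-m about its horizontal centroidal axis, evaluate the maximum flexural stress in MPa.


I = b * h^3 / 12 = 213 * 260^3 / 12 = 311974000.0 mm^4
y = h / 2 = 260 / 2 = 130.0 mm
M = 22 kN-m = 22000000.0 N-mm
sigma = M * y / I = 22000000.0 * 130.0 / 311974000.0
= 9.17 MPa

9.17 MPa


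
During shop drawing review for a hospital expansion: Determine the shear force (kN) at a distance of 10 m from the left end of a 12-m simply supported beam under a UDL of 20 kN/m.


R_A = w * L / 2 = 20 * 12 / 2 = 120.0 kN
V(x) = R_A - w * x = 120.0 - 20 * 10
= -80.0 kN

-80.0 kN


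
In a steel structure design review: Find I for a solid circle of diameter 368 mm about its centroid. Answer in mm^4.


r = d / 2 = 368 / 2 = 184.0 mm
I = pi * r^4 / 4 = pi * 184.0^4 / 4
= 900245944.09 mm^4

900245944.09 mm^4


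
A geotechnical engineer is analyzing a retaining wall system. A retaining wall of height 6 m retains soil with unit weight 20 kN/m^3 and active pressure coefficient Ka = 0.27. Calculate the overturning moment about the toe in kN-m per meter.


Pa = 0.5 * Ka * gamma * H^2
= 0.5 * 0.27 * 20 * 6^2
= 97.2 kN/m
Arm = H / 3 = 6 / 3 = 2.0 m
Mo = Pa * arm = Pa * H / 3 = 97.2 * 6 / 3 = 194.4 kN-m/m

194.4 kN-m/m


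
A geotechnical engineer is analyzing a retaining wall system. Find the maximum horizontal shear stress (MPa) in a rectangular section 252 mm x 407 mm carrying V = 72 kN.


A = b * h = 252 * 407 = 102564 mm^2
V = 72 kN = 72000.0 N
tau_max = 1.5 * V / A = 1.5 * 72000.0 / 102564
= 1.053 MPa

1.053 MPa


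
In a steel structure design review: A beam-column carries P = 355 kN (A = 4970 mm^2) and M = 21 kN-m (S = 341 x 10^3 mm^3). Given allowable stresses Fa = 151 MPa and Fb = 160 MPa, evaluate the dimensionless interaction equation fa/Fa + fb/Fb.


f_a = P / A = 355000.0 / 4970 = 71.4286 MPa
f_b = M / S = 21000000.0 / 341000.0 = 61.5836 MPa
Ratio = f_a / Fa + f_b / Fb
= 71.4286 / 151 + 61.5836 / 160
= 0.8579 (dimensionless)

0.8579 (dimensionless)


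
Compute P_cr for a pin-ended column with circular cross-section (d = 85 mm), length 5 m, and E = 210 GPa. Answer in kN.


I = pi * d^4 / 64 = 2562392.19 mm^4
L = 5000.0 mm
P_cr = pi^2 * E * I / L^2
= 9.8696 * 210000.0 * 2562392.19 / 5000.0^2
= 212434.3 N = 212.4343 kN

212.4343 kN


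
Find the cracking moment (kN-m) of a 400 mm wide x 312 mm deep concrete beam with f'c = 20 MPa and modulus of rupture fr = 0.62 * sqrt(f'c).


fr = 0.62 * sqrt(20) = 0.62 * 4.4721 = 2.7727 MPa
I = 400 * 312^3 / 12 = 1012377600.0 mm^4
y_t = 156.0 mm
M_cr = fr * I / y_t = 2.7727 * 1012377600.0 / 156.0 N-mm
= 17.9939 kN-m

17.9939 kN-m


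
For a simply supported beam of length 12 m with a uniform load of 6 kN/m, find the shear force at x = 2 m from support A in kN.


R_A = w * L / 2 = 6 * 12 / 2 = 36.0 kN
V(x) = R_A - w * x = 36.0 - 6 * 2
= 24.0 kN

24.0 kN


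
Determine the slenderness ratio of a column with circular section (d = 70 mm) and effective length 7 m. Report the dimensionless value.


Radius of gyration r = d / 4 = 70 / 4 = 17.5 mm
L_eff = 7000.0 mm
Slenderness ratio = L / r = 7000.0 / 17.5 = 400.0 (dimensionless)

400.0 (dimensionless)


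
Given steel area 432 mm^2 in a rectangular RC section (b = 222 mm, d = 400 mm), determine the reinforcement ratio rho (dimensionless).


rho = As / (b * d)
= 432 / (222 * 400)
= 432 / 88800
= 0.004865 (dimensionless)

0.004865 (dimensionless)


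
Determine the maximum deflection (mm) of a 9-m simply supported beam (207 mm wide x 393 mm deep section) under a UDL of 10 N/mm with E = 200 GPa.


I = 207 * 393^3 / 12 = 1047048383.25 mm^4
L = 9000.0 mm, w = 10 N/mm, E = 200000.0 MPa
delta = 5 * w * L^4 / (384 * E * I)
= 5 * 10 * 9000.0^4 / (384 * 200000.0 * 1047048383.25)
= 4.0795 mm

4.0795 mm


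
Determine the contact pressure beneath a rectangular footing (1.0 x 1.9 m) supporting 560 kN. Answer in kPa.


A = 1.0 * 1.9 = 1.9 m^2
q = P / A = 560 / 1.9
= 294.7368 kPa

294.7368 kPa


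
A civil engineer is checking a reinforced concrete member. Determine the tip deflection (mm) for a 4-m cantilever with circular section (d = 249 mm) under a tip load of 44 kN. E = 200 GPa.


I = pi * d^4 / 64 = pi * 249^4 / 64 = 188697995.64 mm^4
L = 4000.0 mm, P = 44000.0 N, E = 200000.0 MPa
delta = P * L^3 / (3 * E * I)
= 44000.0 * 4000.0^3 / (3 * 200000.0 * 188697995.64)
= 24.8722 mm

24.8722 mm


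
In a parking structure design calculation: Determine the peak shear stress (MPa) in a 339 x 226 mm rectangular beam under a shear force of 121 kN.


A = b * h = 339 * 226 = 76614 mm^2
V = 121 kN = 121000.0 N
tau_max = 1.5 * V / A = 1.5 * 121000.0 / 76614
= 2.369 MPa

2.369 MPa


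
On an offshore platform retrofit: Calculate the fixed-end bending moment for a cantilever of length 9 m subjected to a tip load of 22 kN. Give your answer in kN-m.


For a cantilever with a point load at the free end:
M_max = P * L = 22 * 9 = 198 kN-m

198 kN-m


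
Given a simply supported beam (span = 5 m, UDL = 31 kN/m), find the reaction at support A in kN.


Total load = w * L = 31 * 5 = 155 kN
By symmetry, each reaction R = total / 2 = 155 / 2 = 77.5 kN

77.5 kN


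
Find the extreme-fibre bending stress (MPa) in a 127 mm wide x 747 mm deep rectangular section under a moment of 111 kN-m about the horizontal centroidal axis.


I = b * h^3 / 12 = 127 * 747^3 / 12 = 4411479651.75 mm^4
y = h / 2 = 747 / 2 = 373.5 mm
M = 111 kN-m = 111000000.0 N-mm
sigma = M * y / I = 111000000.0 * 373.5 / 4411479651.75
= 9.4 MPa

9.4 MPa


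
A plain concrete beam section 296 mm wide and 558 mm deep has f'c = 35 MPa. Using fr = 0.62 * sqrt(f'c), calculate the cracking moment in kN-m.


fr = 0.62 * sqrt(35) = 0.62 * 5.9161 = 3.668 MPa
I = 296 * 558^3 / 12 = 4285614096.0 mm^4
y_t = 279.0 mm
M_cr = fr * I / y_t = 3.668 * 4285614096.0 / 279.0 N-mm
= 56.3423 kN-m

56.3423 kN-m


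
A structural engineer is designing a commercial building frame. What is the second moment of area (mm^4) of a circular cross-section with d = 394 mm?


r = d / 2 = 394 / 2 = 197.0 mm
I = pi * r^4 / 4 = pi * 197.0^4 / 4
= 1182918396.8 mm^4

1182918396.8 mm^4


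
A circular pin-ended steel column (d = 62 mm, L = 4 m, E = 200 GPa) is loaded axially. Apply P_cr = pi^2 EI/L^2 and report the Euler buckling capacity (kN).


I = pi * d^4 / 64 = 725331.7 mm^4
L = 4000.0 mm
P_cr = pi^2 * E * I / L^2
= 9.8696 * 200000.0 * 725331.7 / 4000.0^2
= 89484.21 N = 89.4842 kN

89.4842 kN


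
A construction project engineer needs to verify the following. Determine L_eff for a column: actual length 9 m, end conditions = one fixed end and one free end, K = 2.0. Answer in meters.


L_eff = K * L
= 2.0 * 9
= 18.0 m

18.0 m


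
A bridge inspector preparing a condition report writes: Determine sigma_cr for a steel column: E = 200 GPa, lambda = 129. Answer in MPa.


sigma_cr = pi^2 * E / lambda^2
= 9.8696 * 200000.0 / 129^2
= 9.8696 * 200000.0 / 16641
= 118.6179 MPa

118.6179 MPa


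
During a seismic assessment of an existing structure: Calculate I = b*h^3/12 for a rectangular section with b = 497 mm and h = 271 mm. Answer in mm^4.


I = b * h^3 / 12
= 497 * 271^3 / 12
= 497 * 19902511 / 12
= 824295663.92 mm^4

824295663.92 mm^4


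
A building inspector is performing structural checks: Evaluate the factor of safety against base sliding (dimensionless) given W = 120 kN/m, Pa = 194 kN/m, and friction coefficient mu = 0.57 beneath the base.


Resisting force = mu * W = 0.57 * 120 = 68.4 kN/m
FOS = Resisting / Driving = 68.4 / 194
= 0.3526 (dimensionless)

0.3526 (dimensionless)


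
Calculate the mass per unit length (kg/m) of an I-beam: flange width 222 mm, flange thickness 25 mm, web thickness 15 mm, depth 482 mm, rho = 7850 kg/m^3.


A_flanges = 2 * 222 * 25 = 11100 mm^2
A_web = (482 - 2 * 25) * 15 = 6480 mm^2
A_total = 11100 + 6480 = 17580 mm^2 = 0.017580 m^2
Weight = rho * A = 7850 * 0.017580 = 138.003 kg/m

138.003 kg/m


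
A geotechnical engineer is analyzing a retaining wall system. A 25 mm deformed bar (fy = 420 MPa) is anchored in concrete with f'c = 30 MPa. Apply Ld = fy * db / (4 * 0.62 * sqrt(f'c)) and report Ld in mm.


Ld = (fy * db) / (4 * 0.62 * sqrt(f'c))
= (420 * 25) / (4 * 0.62 * sqrt(30))
= 10500 / 13.5835
= 773.0 mm

773.0 mm


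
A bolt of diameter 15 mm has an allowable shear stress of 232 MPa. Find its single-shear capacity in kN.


A = pi * d^2 / 4 = pi * 15^2 / 4 = 176.7146 mm^2
V = f_v * A / 1000 = 232 * 176.7146 / 1000
= 40.9978 kN

40.9978 kN


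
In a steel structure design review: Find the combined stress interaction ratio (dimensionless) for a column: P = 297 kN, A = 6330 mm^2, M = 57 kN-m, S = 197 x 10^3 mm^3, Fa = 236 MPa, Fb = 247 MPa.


f_a = P / A = 297000.0 / 6330 = 46.9194 MPa
f_b = M / S = 57000000.0 / 197000.0 = 289.3401 MPa
Ratio = f_a / Fa + f_b / Fb
= 46.9194 / 236 + 289.3401 / 247
= 1.3702 (dimensionless)

1.3702 (dimensionless)


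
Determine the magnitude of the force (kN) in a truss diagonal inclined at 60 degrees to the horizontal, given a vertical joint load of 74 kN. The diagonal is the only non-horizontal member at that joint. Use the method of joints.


At the joint, only the diagonal has a vertical component, so vertical equilibrium gives:
F * sin(60) = 74
F = 74 / sin(60)
= 74 / 0.866025
= 85.45 kN

85.45 kN


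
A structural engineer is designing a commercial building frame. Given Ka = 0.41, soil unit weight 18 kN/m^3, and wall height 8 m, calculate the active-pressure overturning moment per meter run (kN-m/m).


Pa = 0.5 * Ka * gamma * H^2
= 0.5 * 0.41 * 18 * 8^2
= 236.16 kN/m
Arm = H / 3 = 8 / 3 = 2.6667 m
Mo = Pa * arm = Pa * H / 3 = 236.16 * 8 / 3 = 629.76 kN-m/m

629.76 kN-m/m


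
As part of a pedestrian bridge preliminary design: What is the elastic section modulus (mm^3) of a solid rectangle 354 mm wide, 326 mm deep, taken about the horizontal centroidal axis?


S = b * h^2 / 6
= 354 * 326^2 / 6
= 354 * 106276 / 6
= 6270284.0 mm^3

6270284.0 mm^3


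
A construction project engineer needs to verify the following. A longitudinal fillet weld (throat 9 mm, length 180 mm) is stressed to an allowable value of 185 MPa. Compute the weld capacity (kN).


Strength = throat * length * allowable stress
= 9 * 180 * 185 N
= 299700 N
= 299.7 kN

299.7 kN


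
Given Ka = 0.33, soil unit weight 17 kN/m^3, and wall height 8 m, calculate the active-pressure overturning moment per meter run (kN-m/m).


Pa = 0.5 * Ka * gamma * H^2
= 0.5 * 0.33 * 17 * 8^2
= 179.52 kN/m
Arm = H / 3 = 8 / 3 = 2.6667 m
Mo = Pa * arm = Pa * H / 3 = 179.52 * 8 / 3 = 478.72 kN-m/m

478.72 kN-m/m


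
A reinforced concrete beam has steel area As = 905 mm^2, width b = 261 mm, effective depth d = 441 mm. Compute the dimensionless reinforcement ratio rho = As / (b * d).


rho = As / (b * d)
= 905 / (261 * 441)
= 905 / 115101
= 0.007863 (dimensionless)

0.007863 (dimensionless)


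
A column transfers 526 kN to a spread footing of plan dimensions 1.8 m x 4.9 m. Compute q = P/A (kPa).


A = 1.8 * 4.9 = 8.82 m^2
q = P / A = 526 / 8.82
= 59.6372 kPa

59.6372 kPa


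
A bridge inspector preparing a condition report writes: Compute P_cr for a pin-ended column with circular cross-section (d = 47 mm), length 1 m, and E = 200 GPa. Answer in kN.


I = pi * d^4 / 64 = 239530.78 mm^4
L = 1000.0 mm
P_cr = pi^2 * E * I / L^2
= 9.8696 * 200000.0 * 239530.78 / 1000.0^2
= 472814.81 N = 472.8148 kN

472.8148 kN


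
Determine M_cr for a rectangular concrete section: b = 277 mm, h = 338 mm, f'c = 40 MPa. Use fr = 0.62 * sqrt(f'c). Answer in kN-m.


fr = 0.62 * sqrt(40) = 0.62 * 6.3246 = 3.9212 MPa
I = 277 * 338^3 / 12 = 891350728.67 mm^4
y_t = 169.0 mm
M_cr = fr * I / y_t = 3.9212 * 891350728.67 / 169.0 N-mm
= 20.6816 kN-m

20.6816 kN-m


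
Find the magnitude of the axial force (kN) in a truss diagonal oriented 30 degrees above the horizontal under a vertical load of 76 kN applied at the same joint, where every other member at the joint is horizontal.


At the joint, only the diagonal has a vertical component, so vertical equilibrium gives:
F * sin(30) = 76
F = 76 / sin(30)
= 76 / 0.5
= 152.0 kN

152.0 kN


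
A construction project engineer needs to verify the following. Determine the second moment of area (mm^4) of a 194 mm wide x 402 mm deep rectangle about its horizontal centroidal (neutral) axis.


I = b * h^3 / 12
= 194 * 402^3 / 12
= 194 * 64964808 / 12
= 1050264396.0 mm^4

1050264396.0 mm^4


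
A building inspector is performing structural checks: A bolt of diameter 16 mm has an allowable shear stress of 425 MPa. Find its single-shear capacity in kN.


A = pi * d^2 / 4 = pi * 16^2 / 4 = 201.0619 mm^2
V = f_v * A / 1000 = 425 * 201.0619 / 1000
= 85.4513 kN

85.4513 kN


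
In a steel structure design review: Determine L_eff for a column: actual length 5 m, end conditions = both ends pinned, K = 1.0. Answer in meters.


L_eff = K * L
= 1.0 * 5
= 5.0 m

5.0 m


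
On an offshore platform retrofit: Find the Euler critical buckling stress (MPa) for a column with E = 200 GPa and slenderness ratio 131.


sigma_cr = pi^2 * E / lambda^2
= 9.8696 * 200000.0 / 131^2
= 9.8696 * 200000.0 / 17161
= 115.0237 MPa

115.0237 MPa


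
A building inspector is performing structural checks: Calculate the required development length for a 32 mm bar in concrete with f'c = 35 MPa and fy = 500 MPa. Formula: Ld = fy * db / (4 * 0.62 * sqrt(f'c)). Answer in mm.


Ld = (fy * db) / (4 * 0.62 * sqrt(f'c))
= (500 * 32) / (4 * 0.62 * sqrt(35))
= 16000 / 14.6719
= 1090.52 mm

1090.52 mm


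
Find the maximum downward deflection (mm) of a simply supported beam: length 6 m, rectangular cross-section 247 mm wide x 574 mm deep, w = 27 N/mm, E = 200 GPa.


I = 247 * 574^3 / 12 = 3892704027.33 mm^4
L = 6000.0 mm, w = 27 N/mm, E = 200000.0 MPa
delta = 5 * w * L^4 / (384 * E * I)
= 5 * 27 * 6000.0^4 / (384 * 200000.0 * 3892704027.33)
= 0.5852 mm

0.5852 mm


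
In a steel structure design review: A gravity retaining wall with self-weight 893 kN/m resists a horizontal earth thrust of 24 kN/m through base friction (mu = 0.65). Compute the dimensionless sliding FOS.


Resisting force = mu * W = 0.65 * 893 = 580.45 kN/m
FOS = Resisting / Driving = 580.45 / 24
= 24.1854 (dimensionless)

24.1854 (dimensionless)


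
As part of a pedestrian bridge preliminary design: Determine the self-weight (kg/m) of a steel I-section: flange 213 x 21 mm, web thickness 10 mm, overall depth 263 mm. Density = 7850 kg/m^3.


A_flanges = 2 * 213 * 21 = 8946 mm^2
A_web = (263 - 2 * 21) * 10 = 2210 mm^2
A_total = 8946 + 2210 = 11156 mm^2 = 0.011156 m^2
Weight = rho * A = 7850 * 0.011156 = 87.5746 kg/m

87.5746 kg/m


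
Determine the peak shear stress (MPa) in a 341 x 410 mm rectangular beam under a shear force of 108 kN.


A = b * h = 341 * 410 = 139810 mm^2
V = 108 kN = 108000.0 N
tau_max = 1.5 * V / A = 1.5 * 108000.0 / 139810
= 1.1587 MPa

1.1587 MPa


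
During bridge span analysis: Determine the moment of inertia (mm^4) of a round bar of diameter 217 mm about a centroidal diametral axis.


r = d / 2 = 217 / 2 = 108.5 mm
I = pi * r^4 / 4 = pi * 108.5^4 / 4
= 108845087.82 mm^4

108845087.82 mm^4


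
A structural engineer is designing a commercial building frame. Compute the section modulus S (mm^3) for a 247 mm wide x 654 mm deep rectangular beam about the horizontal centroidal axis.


S = b * h^2 / 6
= 247 * 654^2 / 6
= 247 * 427716 / 6
= 17607642.0 mm^3

17607642.0 mm^3


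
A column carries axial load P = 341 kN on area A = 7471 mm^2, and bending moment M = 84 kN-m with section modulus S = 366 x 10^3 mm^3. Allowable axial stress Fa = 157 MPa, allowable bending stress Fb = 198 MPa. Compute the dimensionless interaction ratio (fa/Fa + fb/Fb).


f_a = P / A = 341000.0 / 7471 = 45.6432 MPa
f_b = M / S = 84000000.0 / 366000.0 = 229.5082 MPa
Ratio = f_a / Fa + f_b / Fb
= 45.6432 / 157 + 229.5082 / 198
= 1.4499 (dimensionless)

1.4499 (dimensionless)


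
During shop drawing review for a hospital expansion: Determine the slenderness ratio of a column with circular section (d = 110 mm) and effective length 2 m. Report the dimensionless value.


Radius of gyration r = d / 4 = 110 / 4 = 27.5 mm
L_eff = 2000.0 mm
Slenderness ratio = L / r = 2000.0 / 27.5 = 72.73 (dimensionless)

72.73 (dimensionless)


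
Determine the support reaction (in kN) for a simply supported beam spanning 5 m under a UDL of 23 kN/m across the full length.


Total load = w * L = 23 * 5 = 115 kN
By symmetry, each reaction R = total / 2 = 115 / 2 = 57.5 kN

57.5 kN


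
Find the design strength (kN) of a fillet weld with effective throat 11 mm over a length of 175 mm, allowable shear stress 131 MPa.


Strength = throat * length * allowable stress
= 11 * 175 * 131 N
= 252175 N
= 252.18 kN

252.18 kN


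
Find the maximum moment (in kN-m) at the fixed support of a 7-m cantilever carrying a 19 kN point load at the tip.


For a cantilever with a point load at the free end:
M_max = P * L = 19 * 7 = 133 kN-m

133 kN-m


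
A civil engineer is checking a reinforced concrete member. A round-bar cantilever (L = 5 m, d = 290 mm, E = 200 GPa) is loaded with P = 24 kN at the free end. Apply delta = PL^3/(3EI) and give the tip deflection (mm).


I = pi * d^4 / 64 = pi * 290^4 / 64 = 347185749.0 mm^4
L = 5000.0 mm, P = 24000.0 N, E = 200000.0 MPa
delta = P * L^3 / (3 * E * I)
= 24000.0 * 5000.0^3 / (3 * 200000.0 * 347185749.0)
= 14.4015 mm

14.4015 mm


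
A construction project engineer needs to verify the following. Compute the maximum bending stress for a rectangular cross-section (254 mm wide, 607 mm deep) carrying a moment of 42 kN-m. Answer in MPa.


I = b * h^3 / 12 = 254 * 607^3 / 12 = 4733894160.17 mm^4
y = h / 2 = 607 / 2 = 303.5 mm
M = 42 kN-m = 42000000.0 N-mm
sigma = M * y / I = 42000000.0 * 303.5 / 4733894160.17
= 2.69 MPa

2.69 MPa


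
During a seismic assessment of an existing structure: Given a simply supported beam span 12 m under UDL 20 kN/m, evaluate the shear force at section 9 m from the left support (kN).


R_A = w * L / 2 = 20 * 12 / 2 = 120.0 kN
V(x) = R_A - w * x = 120.0 - 20 * 9
= -60.0 kN

-60.0 kN


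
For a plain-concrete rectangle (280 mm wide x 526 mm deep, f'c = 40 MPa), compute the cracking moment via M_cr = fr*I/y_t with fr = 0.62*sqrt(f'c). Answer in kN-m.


fr = 0.62 * sqrt(40) = 0.62 * 6.3246 = 3.9212 MPa
I = 280 * 526^3 / 12 = 3395736773.33 mm^4
y_t = 263.0 mm
M_cr = fr * I / y_t = 3.9212 * 3395736773.33 / 263.0 N-mm
= 50.6291 kN-m

50.6291 kN-m


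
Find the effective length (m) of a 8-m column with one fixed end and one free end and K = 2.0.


L_eff = K * L
= 2.0 * 8
= 16.0 m

16.0 m


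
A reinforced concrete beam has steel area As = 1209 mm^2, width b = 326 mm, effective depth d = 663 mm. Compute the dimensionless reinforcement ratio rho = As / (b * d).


rho = As / (b * d)
= 1209 / (326 * 663)
= 1209 / 216138
= 0.005594 (dimensionless)

0.005594 (dimensionless)


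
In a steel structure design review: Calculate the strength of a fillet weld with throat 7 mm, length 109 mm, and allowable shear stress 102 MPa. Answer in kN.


Strength = throat * length * allowable stress
= 7 * 109 * 102 N
= 77826 N
= 77.83 kN

77.83 kN


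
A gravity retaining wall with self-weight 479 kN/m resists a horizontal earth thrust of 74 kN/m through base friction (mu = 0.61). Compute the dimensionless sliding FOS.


Resisting force = mu * W = 0.61 * 479 = 292.19 kN/m
FOS = Resisting / Driving = 292.19 / 74
= 3.9485 (dimensionless)

3.9485 (dimensionless)


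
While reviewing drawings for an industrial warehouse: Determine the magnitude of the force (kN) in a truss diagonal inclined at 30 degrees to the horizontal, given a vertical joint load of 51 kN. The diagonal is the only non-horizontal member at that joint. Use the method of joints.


At the joint, only the diagonal has a vertical component, so vertical equilibrium gives:
F * sin(30) = 51
F = 51 / sin(30)
= 51 / 0.5
= 102.0 kN

102.0 kN


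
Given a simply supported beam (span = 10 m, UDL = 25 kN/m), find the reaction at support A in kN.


Total load = w * L = 25 * 10 = 250 kN
By symmetry, each reaction R = total / 2 = 250 / 2 = 125.0 kN

125.0 kN


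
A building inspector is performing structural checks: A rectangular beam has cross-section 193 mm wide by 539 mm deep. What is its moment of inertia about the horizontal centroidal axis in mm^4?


I = b * h^3 / 12
= 193 * 539^3 / 12
= 193 * 156590819 / 12
= 2518502338.92 mm^4

2518502338.92 mm^4


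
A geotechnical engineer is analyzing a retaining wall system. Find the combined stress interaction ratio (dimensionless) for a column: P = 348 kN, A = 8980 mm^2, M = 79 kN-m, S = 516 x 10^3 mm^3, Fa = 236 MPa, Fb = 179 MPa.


f_a = P / A = 348000.0 / 8980 = 38.7528 MPa
f_b = M / S = 79000000.0 / 516000.0 = 153.1008 MPa
Ratio = f_a / Fa + f_b / Fb
= 38.7528 / 236 + 153.1008 / 179
= 1.0195 (dimensionless)

1.0195 (dimensionless)


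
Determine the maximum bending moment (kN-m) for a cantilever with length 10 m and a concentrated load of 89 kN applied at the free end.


For a cantilever with a point load at the free end:
M_max = P * L = 89 * 10 = 890 kN-m

890 kN-m


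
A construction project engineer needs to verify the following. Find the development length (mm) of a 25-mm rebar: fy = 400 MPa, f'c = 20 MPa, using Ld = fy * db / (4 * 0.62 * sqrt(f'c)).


Ld = (fy * db) / (4 * 0.62 * sqrt(f'c))
= (400 * 25) / (4 * 0.62 * sqrt(20))
= 10000 / 11.0909
= 901.64 mm

901.64 mm


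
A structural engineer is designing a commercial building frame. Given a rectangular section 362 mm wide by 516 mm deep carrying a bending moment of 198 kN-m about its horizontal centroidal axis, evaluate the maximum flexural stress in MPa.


I = b * h^3 / 12 = 362 * 516^3 / 12 = 4144540896.0 mm^4
y = h / 2 = 516 / 2 = 258.0 mm
M = 198 kN-m = 198000000.0 N-mm
sigma = M * y / I = 198000000.0 * 258.0 / 4144540896.0
= 12.33 MPa

12.33 MPa


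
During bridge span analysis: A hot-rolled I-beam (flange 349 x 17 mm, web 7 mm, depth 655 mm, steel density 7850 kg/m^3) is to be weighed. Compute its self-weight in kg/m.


A_flanges = 2 * 349 * 17 = 11866 mm^2
A_web = (655 - 2 * 17) * 7 = 4347 mm^2
A_total = 11866 + 4347 = 16213 mm^2 = 0.016213 m^2
Weight = rho * A = 7850 * 0.016213 = 127.272 kg/m

127.272 kg/m


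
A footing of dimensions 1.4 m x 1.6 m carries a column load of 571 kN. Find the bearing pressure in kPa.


A = 1.4 * 1.6 = 2.24 m^2
q = P / A = 571 / 2.24
= 254.9107 kPa

254.9107 kPa


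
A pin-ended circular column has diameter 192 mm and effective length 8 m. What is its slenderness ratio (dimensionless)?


Radius of gyration r = d / 4 = 192 / 4 = 48.0 mm
L_eff = 8000.0 mm
Slenderness ratio = L / r = 8000.0 / 48.0 = 166.67 (dimensionless)

166.67 (dimensionless)


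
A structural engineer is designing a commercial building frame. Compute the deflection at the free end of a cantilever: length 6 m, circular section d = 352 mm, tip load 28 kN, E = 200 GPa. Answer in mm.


I = pi * d^4 / 64 = pi * 352^4 / 64 = 753599414.95 mm^4
L = 6000.0 mm, P = 28000.0 N, E = 200000.0 MPa
delta = P * L^3 / (3 * E * I)
= 28000.0 * 6000.0^3 / (3 * 200000.0 * 753599414.95)
= 13.3758 mm

13.3758 mm


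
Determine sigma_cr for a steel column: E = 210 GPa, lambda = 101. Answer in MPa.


sigma_cr = pi^2 * E / lambda^2
= 9.8696 * 210000.0 / 101^2
= 9.8696 * 210000.0 / 10201
= 203.1778 MPa

203.1778 MPa


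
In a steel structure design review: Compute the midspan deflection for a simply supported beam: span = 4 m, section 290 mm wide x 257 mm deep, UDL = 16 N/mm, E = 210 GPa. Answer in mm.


I = 290 * 257^3 / 12 = 410219330.83 mm^4
L = 4000.0 mm, w = 16 N/mm, E = 210000.0 MPa
delta = 5 * w * L^4 / (384 * E * I)
= 5 * 16 * 4000.0^4 / (384 * 210000.0 * 410219330.83)
= 0.6191 mm

0.6191 mm


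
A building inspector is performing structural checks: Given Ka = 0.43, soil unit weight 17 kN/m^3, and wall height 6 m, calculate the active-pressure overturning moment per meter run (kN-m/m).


Pa = 0.5 * Ka * gamma * H^2
= 0.5 * 0.43 * 17 * 6^2
= 131.58 kN/m
Arm = H / 3 = 6 / 3 = 2.0 m
Mo = Pa * arm = Pa * H / 3 = 131.58 * 6 / 3 = 263.16 kN-m/m

263.16 kN-m/m


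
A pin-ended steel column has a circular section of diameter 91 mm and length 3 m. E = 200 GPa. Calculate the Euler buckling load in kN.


I = pi * d^4 / 64 = 3366165.53 mm^4
L = 3000.0 mm
P_cr = pi^2 * E * I / L^2
= 9.8696 * 200000.0 * 3366165.53 / 3000.0^2
= 738282.71 N = 738.2827 kN

738.2827 kN


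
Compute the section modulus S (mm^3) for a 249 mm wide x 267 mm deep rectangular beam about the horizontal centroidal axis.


S = b * h^2 / 6
= 249 * 267^2 / 6
= 249 * 71289 / 6
= 2958493.5 mm^3

2958493.5 mm^3


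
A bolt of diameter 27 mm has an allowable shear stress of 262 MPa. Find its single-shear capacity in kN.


A = pi * d^2 / 4 = pi * 27^2 / 4 = 572.5553 mm^2
V = f_v * A / 1000 = 262 * 572.5553 / 1000
= 150.0095 kN

150.0095 kN


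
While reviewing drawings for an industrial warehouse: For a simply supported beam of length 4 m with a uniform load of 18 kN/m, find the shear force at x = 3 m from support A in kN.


R_A = w * L / 2 = 18 * 4 / 2 = 36.0 kN
V(x) = R_A - w * x = 36.0 - 18 * 3
= -18.0 kN

-18.0 kN


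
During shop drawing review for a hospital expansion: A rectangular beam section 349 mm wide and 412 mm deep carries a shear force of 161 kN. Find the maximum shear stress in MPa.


A = b * h = 349 * 412 = 143788 mm^2
V = 161 kN = 161000.0 N
tau_max = 1.5 * V / A = 1.5 * 161000.0 / 143788
= 1.6796 MPa

1.6796 MPa


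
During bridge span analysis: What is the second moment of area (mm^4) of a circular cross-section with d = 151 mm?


r = d / 2 = 151 / 2 = 75.5 mm
I = pi * r^4 / 4 = pi * 75.5^4 / 4
= 25519824.76 mm^4

25519824.76 mm^4


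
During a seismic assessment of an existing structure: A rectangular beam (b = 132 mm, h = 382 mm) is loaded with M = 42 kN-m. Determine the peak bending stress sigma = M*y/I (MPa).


I = b * h^3 / 12 = 132 * 382^3 / 12 = 613172648.0 mm^4
y = h / 2 = 382 / 2 = 191.0 mm
M = 42 kN-m = 42000000.0 N-mm
sigma = M * y / I = 42000000.0 * 191.0 / 613172648.0
= 13.08 MPa

13.08 MPa


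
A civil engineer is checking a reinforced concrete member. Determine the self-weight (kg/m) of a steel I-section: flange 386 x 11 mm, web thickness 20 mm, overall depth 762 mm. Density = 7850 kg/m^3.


A_flanges = 2 * 386 * 11 = 8492 mm^2
A_web = (762 - 2 * 11) * 20 = 14800 mm^2
A_total = 8492 + 14800 = 23292 mm^2 = 0.023292 m^2
Weight = rho * A = 7850 * 0.023292 = 182.8422 kg/m

182.8422 kg/m


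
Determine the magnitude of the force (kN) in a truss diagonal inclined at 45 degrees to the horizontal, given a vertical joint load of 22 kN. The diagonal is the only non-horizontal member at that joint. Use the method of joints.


At the joint, only the diagonal has a vertical component, so vertical equilibrium gives:
F * sin(45) = 22
F = 22 / sin(45)
= 22 / 0.707107
= 31.11 kN

31.11 kN


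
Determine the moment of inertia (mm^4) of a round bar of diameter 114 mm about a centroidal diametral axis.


r = d / 2 = 114 / 2 = 57.0 mm
I = pi * r^4 / 4 = pi * 57.0^4 / 4
= 8290663.8 mm^4

8290663.8 mm^4


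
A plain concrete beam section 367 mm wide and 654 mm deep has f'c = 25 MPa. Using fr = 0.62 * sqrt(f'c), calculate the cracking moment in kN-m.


fr = 0.62 * sqrt(25) = 0.62 * 5.0 = 3.1 MPa
I = 367 * 654^3 / 12 = 8554961574.0 mm^4
y_t = 327.0 mm
M_cr = fr * I / y_t = 3.1 * 8554961574.0 / 327.0 N-mm
= 81.1021 kN-m

81.1021 kN-m


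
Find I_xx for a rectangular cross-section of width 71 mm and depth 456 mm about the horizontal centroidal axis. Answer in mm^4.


I = b * h^3 / 12
= 71 * 456^3 / 12
= 71 * 94818816 / 12
= 561011328.0 mm^4

561011328.0 mm^4


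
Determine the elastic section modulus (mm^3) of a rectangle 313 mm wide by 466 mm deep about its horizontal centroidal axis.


S = b * h^2 / 6
= 313 * 466^2 / 6
= 313 * 217156 / 6
= 11328304.67 mm^3

11328304.67 mm^3


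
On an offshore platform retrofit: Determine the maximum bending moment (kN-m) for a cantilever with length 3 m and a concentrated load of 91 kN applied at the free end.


For a cantilever with a point load at the free end:
M_max = P * L = 91 * 3 = 273 kN-m

273 kN-m


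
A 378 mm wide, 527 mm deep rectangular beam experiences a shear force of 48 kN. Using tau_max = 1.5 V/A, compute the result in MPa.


A = b * h = 378 * 527 = 199206 mm^2
V = 48 kN = 48000.0 N
tau_max = 1.5 * V / A = 1.5 * 48000.0 / 199206
= 0.3614 MPa

0.3614 MPa


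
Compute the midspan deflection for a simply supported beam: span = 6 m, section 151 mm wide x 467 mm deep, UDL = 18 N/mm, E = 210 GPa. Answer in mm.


I = 151 * 467^3 / 12 = 1281581834.42 mm^4
L = 6000.0 mm, w = 18 N/mm, E = 210000.0 MPa
delta = 5 * w * L^4 / (384 * E * I)
= 5 * 18 * 6000.0^4 / (384 * 210000.0 * 1281581834.42)
= 1.1286 mm

1.1286 mm


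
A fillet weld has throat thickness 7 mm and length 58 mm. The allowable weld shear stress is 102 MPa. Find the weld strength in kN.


Strength = throat * length * allowable stress
= 7 * 58 * 102 N
= 41412 N
= 41.41 kN

41.41 kN


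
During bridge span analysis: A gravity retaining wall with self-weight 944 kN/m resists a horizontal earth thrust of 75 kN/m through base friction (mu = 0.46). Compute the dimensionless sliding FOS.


Resisting force = mu * W = 0.46 * 944 = 434.24 kN/m
FOS = Resisting / Driving = 434.24 / 75
= 5.7899 (dimensionless)

5.7899 (dimensionless)


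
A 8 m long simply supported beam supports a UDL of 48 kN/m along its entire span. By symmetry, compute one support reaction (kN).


Total load = w * L = 48 * 8 = 384 kN
By symmetry, each reaction R = total / 2 = 384 / 2 = 192.0 kN

192.0 kN


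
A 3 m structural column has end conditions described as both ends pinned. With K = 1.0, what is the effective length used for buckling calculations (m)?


L_eff = K * L
= 1.0 * 3
= 3.0 m

3.0 m


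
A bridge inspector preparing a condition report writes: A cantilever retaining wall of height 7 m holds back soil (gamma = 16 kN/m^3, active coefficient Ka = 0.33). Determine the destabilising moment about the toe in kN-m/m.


Pa = 0.5 * Ka * gamma * H^2
= 0.5 * 0.33 * 16 * 7^2
= 129.36 kN/m
Arm = H / 3 = 7 / 3 = 2.3333 m
Mo = Pa * arm = Pa * H / 3 = 129.36 * 7 / 3 = 301.84 kN-m/m

301.84 kN-m/m


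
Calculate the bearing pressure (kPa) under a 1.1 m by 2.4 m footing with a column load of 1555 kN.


A = 1.1 * 2.4 = 2.64 m^2
q = P / A = 1555 / 2.64
= 589.0152 kPa

589.0152 kPa


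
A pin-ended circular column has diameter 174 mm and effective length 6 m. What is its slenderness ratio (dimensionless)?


Radius of gyration r = d / 4 = 174 / 4 = 43.5 mm
L_eff = 6000.0 mm
Slenderness ratio = L / r = 6000.0 / 43.5 = 137.93 (dimensionless)

137.93 (dimensionless)


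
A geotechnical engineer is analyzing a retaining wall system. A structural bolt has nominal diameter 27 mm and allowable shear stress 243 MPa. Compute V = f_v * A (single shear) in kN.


A = pi * d^2 / 4 = pi * 27^2 / 4 = 572.5553 mm^2
V = f_v * A / 1000 = 243 * 572.5553 / 1000
= 139.1309 kN

139.1309 kN


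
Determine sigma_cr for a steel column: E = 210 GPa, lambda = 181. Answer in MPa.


sigma_cr = pi^2 * E / lambda^2
= 9.8696 * 210000.0 / 181^2
= 9.8696 * 210000.0 / 32761
= 63.2648 MPa

63.2648 MPa


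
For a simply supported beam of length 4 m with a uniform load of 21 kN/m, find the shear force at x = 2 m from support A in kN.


R_A = w * L / 2 = 21 * 4 / 2 = 42.0 kN
V(x) = R_A - w * x = 42.0 - 21 * 2
= 0.0 kN

0.0 kN


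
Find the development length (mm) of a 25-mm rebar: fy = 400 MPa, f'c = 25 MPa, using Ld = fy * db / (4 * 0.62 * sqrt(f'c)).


Ld = (fy * db) / (4 * 0.62 * sqrt(f'c))
= (400 * 25) / (4 * 0.62 * sqrt(25))
= 10000 / 12.4
= 806.45 mm

806.45 mm


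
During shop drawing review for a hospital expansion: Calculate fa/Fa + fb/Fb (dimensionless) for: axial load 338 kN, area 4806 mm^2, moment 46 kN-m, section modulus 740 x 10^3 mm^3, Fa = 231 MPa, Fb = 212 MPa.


f_a = P / A = 338000.0 / 4806 = 70.3288 MPa
f_b = M / S = 46000000.0 / 740000.0 = 62.1622 MPa
Ratio = f_a / Fa + f_b / Fb
= 70.3288 / 231 + 62.1622 / 212
= 0.5977 (dimensionless)

0.5977 (dimensionless)


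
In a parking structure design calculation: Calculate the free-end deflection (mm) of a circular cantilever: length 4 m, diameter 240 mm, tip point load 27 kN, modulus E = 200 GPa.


I = pi * d^4 / 64 = pi * 240^4 / 64 = 162860163.16 mm^4
L = 4000.0 mm, P = 27000.0 N, E = 200000.0 MPa
delta = P * L^3 / (3 * E * I)
= 27000.0 * 4000.0^3 / (3 * 200000.0 * 162860163.16)
= 17.6839 mm

17.6839 mm


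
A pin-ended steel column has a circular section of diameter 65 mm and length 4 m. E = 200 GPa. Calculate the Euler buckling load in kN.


I = pi * d^4 / 64 = 876240.51 mm^4
L = 4000.0 mm
P_cr = pi^2 * E * I / L^2
= 9.8696 * 200000.0 * 876240.51 / 4000.0^2
= 108101.84 N = 108.1018 kN

108.1018 kN


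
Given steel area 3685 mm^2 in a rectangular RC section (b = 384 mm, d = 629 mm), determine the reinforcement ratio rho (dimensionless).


rho = As / (b * d)
= 3685 / (384 * 629)
= 3685 / 241536
= 0.015257 (dimensionless)

0.015257 (dimensionless)


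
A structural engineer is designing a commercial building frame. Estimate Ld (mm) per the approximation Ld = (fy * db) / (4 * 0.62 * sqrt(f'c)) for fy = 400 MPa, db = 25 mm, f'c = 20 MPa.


Ld = (fy * db) / (4 * 0.62 * sqrt(f'c))
= (400 * 25) / (4 * 0.62 * sqrt(20))
= 10000 / 11.0909
= 901.64 mm

901.64 mm


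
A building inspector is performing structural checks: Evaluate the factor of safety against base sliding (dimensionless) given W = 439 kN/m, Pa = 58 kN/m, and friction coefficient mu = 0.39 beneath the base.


Resisting force = mu * W = 0.39 * 439 = 171.21 kN/m
FOS = Resisting / Driving = 171.21 / 58
= 2.9519 (dimensionless)

2.9519 (dimensionless)


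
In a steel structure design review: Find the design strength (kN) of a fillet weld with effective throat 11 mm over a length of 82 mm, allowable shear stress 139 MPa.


Strength = throat * length * allowable stress
= 11 * 82 * 139 N
= 125378 N
= 125.38 kN

125.38 kN


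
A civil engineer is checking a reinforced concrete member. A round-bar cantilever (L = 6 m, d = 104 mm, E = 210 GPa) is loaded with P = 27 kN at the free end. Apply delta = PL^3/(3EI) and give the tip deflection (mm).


I = pi * d^4 / 64 = pi * 104^4 / 64 = 5742529.78 mm^4
L = 6000.0 mm, P = 27000.0 N, E = 210000.0 MPa
delta = P * L^3 / (3 * E * I)
= 27000.0 * 6000.0^3 / (3 * 210000.0 * 5742529.78)
= 1612.0322 mm

1612.0322 mm


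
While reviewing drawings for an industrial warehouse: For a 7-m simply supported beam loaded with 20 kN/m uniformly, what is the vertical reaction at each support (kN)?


Total load = w * L = 20 * 7 = 140 kN
By symmetry, each reaction R = total / 2 = 140 / 2 = 70.0 kN

70.0 kN


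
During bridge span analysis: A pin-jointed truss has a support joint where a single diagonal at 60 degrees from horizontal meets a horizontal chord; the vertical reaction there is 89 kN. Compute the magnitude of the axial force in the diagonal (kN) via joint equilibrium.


At the joint, only the diagonal has a vertical component, so vertical equilibrium gives:
F * sin(60) = 89
F = 89 / sin(60)
= 89 / 0.866025
= 102.77 kN

102.77 kN
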